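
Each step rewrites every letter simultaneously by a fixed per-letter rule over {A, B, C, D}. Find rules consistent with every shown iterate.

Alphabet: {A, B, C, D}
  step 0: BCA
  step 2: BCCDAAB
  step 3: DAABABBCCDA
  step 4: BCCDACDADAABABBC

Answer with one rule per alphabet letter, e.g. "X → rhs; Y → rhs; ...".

  step 3 ⇒ step 4: DAABABBCCDA ⇒ B·C·C·DA·C·DA·DA·AB·AB·B·C
    A ↦ C
    B ↦ DA
    C ↦ AB
    D ↦ B

A->C, B->DA, C->AB, D->B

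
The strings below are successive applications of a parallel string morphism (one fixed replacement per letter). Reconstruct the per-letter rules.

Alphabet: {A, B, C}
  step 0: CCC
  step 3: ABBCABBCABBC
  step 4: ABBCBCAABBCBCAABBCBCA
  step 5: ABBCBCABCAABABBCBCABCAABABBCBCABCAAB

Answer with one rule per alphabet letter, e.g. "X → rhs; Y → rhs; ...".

A->AB, B->BC, C->A

  step 4 ⇒ step 5: ABBCBCAABBCBCAABBCBCA ⇒ AB·BC·BC·A·BC·A·AB·AB·BC·BC·A·BC·A·AB·AB·BC·BC·A·BC·A·AB
    A ↦ AB
    B ↦ BC
    C ↦ A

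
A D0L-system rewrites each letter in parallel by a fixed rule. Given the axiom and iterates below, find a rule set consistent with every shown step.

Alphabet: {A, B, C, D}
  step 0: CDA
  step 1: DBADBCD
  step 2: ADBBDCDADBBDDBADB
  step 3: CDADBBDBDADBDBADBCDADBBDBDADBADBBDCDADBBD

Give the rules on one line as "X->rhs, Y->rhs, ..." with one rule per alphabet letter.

A->CD, B->BD, C->DB, D->ADB

  step 2 ⇒ step 3: ADBBDCDADBBDDBADB ⇒ CD·ADB·BD·BD·ADB·DB·ADB·CD·ADB·BD·BD·ADB·ADB·BD·CD·ADB·BD
    A ↦ CD
    B ↦ BD
    C ↦ DB
    D ↦ ADB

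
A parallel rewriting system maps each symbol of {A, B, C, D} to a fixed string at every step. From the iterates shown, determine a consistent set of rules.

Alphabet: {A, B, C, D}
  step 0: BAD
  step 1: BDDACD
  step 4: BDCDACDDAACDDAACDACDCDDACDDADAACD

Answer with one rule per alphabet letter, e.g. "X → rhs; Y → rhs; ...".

  step 0 ⇒ step 1: BAD ⇒ BD·DA·CD
    A ↦ DA
    B ↦ BD
    D ↦ CD
    C ↦ A  (constrained at step 1)

A->DA, B->BD, C->A, D->CD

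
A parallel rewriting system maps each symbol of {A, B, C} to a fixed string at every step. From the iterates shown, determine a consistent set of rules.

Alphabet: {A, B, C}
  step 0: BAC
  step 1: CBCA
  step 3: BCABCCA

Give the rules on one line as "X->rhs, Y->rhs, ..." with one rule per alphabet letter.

A->BC, B->C, C->A

  step 0 ⇒ step 1: BAC ⇒ C·BC·A
    A ↦ BC
    B ↦ C
    C ↦ A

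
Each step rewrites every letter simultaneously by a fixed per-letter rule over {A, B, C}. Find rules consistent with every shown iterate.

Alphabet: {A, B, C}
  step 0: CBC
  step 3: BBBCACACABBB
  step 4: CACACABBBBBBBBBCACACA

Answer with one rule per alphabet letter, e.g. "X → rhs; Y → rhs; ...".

A->BB, B->CA, C->B

  step 3 ⇒ step 4: BBBCACACABBB ⇒ CA·CA·CA·B·BB·B·BB·B·BB·CA·CA·CA
    A ↦ BB
    B ↦ CA
    C ↦ B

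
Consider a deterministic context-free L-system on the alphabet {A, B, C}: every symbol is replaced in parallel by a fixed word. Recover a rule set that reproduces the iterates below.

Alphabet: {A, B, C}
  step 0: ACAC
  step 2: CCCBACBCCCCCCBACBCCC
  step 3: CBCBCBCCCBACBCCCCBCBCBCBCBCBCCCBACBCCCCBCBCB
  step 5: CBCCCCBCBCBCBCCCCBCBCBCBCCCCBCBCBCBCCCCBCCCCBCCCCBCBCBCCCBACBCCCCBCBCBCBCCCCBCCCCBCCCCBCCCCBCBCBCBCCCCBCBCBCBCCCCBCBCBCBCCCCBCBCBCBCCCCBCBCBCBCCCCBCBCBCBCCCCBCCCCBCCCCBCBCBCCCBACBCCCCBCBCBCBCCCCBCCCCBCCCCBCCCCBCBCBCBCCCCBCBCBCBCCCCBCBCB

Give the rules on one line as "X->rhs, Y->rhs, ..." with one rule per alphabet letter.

A->BA, B->CCC, C->CB

  step 2 ⇒ step 3: CCCBACBCCCCCCBACBCCC ⇒ CB·CB·CB·CCC·BA·CB·CCC·CB·CB·CB·CB·CB·CB·CCC·BA·CB·CCC·CB·CB·CB
    A ↦ BA
    B ↦ CCC
    C ↦ CB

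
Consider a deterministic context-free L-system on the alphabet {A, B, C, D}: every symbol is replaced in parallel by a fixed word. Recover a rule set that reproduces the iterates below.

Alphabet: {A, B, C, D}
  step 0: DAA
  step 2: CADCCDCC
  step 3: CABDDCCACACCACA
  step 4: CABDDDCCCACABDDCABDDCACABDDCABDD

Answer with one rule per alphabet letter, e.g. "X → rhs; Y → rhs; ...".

  step 3 ⇒ step 4: CABDDCCACACCACA ⇒ CA·BDD·D·C·C·CA·CA·BDD·CA·BDD·CA·CA·BDD·CA·BDD
    A ↦ BDD
    B ↦ D
    C ↦ CA
    D ↦ C

A->BDD, B->D, C->CA, D->C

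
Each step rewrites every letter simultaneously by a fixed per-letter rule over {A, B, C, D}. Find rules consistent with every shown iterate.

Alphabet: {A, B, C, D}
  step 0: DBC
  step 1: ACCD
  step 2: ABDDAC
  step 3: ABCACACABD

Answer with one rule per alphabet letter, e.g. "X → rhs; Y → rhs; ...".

  step 2 ⇒ step 3: ABDDAC ⇒ AB·C·AC·AC·AB·D
    A ↦ AB
    B ↦ C
    C ↦ D
    D ↦ AC

A->AB, B->C, C->D, D->AC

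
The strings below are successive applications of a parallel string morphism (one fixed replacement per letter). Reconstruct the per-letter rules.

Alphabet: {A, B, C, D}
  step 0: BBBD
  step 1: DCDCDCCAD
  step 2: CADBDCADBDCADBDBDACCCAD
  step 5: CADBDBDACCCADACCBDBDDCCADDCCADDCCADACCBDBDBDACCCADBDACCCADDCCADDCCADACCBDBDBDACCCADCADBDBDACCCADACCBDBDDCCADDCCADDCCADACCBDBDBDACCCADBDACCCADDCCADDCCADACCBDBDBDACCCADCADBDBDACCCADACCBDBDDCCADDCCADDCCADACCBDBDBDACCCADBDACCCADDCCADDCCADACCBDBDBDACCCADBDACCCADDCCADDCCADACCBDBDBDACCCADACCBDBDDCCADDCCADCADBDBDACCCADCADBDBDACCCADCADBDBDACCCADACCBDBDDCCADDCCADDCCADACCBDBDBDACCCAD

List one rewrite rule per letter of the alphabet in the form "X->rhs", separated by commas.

  step 1 ⇒ step 2: DCDCDCCAD ⇒ CAD·BD·CAD·BD·CAD·BD·BD·ACC·CAD
    A ↦ ACC
    C ↦ BD
    D ↦ CAD
  step 0 ⇒ step 1: BBBD ⇒ DC·DC·DC·CAD
    B ↦ DC

A->ACC, B->DC, C->BD, D->CAD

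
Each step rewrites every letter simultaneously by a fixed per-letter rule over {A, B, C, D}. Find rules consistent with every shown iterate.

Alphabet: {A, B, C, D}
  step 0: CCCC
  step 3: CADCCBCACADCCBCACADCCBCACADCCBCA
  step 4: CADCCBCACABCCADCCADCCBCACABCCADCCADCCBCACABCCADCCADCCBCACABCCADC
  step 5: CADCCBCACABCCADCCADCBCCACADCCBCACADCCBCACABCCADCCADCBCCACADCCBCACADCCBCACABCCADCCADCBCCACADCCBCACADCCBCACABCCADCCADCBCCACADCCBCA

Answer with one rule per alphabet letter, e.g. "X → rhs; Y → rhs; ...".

A->DC, B->BC, C->CA, D->CB

  step 4 ⇒ step 5: CADCCBCACABCCADCCADCCBCACABCCADCCADCCBCACABCCADCCADCCBCACABCCADC ⇒ CA·DC·CB·CA·CA·BC·CA·DC·CA·DC·BC·CA·CA·DC·CB·CA·CA·DC·CB·CA·CA·BC·CA·DC·CA·DC·BC·CA·CA·DC·CB·CA·CA·DC·CB·CA·CA·BC·CA·DC·CA·DC·BC·CA·CA·DC·CB·CA·CA·DC·CB·CA·CA·BC·CA·DC·CA·DC·BC·CA·CA·DC·CB·CA
    A ↦ DC
    B ↦ BC
    C ↦ CA
    D ↦ CB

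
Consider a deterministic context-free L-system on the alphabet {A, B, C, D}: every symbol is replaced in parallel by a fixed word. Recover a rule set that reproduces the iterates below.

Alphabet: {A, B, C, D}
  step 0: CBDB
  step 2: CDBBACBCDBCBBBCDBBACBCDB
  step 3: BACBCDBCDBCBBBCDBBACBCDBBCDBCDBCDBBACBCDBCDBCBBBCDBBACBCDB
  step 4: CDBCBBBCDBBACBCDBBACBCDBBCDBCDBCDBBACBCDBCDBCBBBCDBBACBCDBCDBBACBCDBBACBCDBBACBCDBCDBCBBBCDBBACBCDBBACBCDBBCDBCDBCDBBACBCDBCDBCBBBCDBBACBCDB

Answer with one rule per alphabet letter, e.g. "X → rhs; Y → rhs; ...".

A->CBB, B->CDB, C->B, D->ACB

  step 3 ⇒ step 4: BACBCDBCDBCBBBCDBBACBCDBBCDBCDBCDBBACBCDBCDBCBBBCDBBACBCDB ⇒ CDB·CBB·B·CDB·B·ACB·CDB·B·ACB·CDB·B·CDB·CDB·CDB·B·ACB·CDB·CDB·CBB·B·CDB·B·ACB·CDB·CDB·B·ACB·CDB·B·ACB·CDB·B·ACB·CDB·CDB·CBB·B·CDB·B·ACB·CDB·B·ACB·CDB·B·CDB·CDB·CDB·B·ACB·CDB·CDB·CBB·B·CDB·B·ACB·CDB
    A ↦ CBB
    B ↦ CDB
    C ↦ B
    D ↦ ACB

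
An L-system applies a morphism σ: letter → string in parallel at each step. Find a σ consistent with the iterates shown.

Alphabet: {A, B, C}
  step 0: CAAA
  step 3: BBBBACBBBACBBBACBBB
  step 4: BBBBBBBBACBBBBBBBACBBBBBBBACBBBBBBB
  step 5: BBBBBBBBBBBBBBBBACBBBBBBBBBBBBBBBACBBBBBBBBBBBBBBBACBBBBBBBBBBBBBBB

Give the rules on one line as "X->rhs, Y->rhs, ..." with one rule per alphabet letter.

A->AC, B->BB, C->B

  step 4 ⇒ step 5: BBBBBBBBACBBBBBBBACBBBBBBBACBBBBBBB ⇒ BB·BB·BB·BB·BB·BB·BB·BB·AC·B·BB·BB·BB·BB·BB·BB·BB·AC·B·BB·BB·BB·BB·BB·BB·BB·AC·B·BB·BB·BB·BB·BB·BB·BB
    A ↦ AC
    B ↦ BB
    C ↦ B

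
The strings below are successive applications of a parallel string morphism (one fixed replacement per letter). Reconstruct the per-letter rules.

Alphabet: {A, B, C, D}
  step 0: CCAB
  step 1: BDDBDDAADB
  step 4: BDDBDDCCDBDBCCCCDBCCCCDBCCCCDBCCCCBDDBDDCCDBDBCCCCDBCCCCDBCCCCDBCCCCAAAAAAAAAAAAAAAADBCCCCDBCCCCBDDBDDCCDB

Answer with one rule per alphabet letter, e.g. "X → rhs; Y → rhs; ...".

A->AA, B->DB, C->BDD, D->CC

  step 0 ⇒ step 1: CCAB ⇒ BDD·BDD·AA·DB
    A ↦ AA
    B ↦ DB
    C ↦ BDD
    D ↦ CC  (constrained at step 1)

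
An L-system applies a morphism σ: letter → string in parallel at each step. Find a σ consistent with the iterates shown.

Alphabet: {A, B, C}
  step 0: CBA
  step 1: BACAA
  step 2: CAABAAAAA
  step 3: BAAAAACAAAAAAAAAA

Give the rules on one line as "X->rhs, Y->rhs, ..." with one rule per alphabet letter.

A->AA, B->C, C->BA

  step 2 ⇒ step 3: CAABAAAAA ⇒ BA·AA·AA·C·AA·AA·AA·AA·AA
    A ↦ AA
    B ↦ C
    C ↦ BA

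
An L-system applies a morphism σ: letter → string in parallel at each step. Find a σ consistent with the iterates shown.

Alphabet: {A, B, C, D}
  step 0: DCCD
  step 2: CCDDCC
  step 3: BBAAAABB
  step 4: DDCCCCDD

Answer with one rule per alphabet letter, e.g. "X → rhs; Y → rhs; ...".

A->C, B->D, C->B, D->AA

  step 3 ⇒ step 4: BBAAAABB ⇒ D·D·C·C·C·C·D·D
    A ↦ C
    B ↦ D
  step 2 ⇒ step 3: CCDDCC ⇒ B·B·AA·AA·B·B
    C ↦ B
  step 2 ⇒ step 3: CCDDCC ⇒ B·B·AA·AA·B·B
    D ↦ AA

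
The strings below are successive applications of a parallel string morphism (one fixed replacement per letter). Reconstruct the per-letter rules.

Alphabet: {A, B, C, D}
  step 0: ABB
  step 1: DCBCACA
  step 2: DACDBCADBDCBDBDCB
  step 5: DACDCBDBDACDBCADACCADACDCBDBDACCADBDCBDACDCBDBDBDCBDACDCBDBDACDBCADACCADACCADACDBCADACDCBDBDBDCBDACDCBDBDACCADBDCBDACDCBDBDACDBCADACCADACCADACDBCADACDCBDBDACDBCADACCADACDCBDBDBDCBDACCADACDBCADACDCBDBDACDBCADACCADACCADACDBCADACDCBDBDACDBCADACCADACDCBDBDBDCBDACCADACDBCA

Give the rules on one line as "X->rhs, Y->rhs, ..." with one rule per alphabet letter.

A->DCB, B->CA, C->DB, D->DAC

  step 1 ⇒ step 2: DCBCACA ⇒ DAC·DB·CA·DB·DCB·DB·DCB
    A ↦ DCB
    B ↦ CA
    C ↦ DB
    D ↦ DAC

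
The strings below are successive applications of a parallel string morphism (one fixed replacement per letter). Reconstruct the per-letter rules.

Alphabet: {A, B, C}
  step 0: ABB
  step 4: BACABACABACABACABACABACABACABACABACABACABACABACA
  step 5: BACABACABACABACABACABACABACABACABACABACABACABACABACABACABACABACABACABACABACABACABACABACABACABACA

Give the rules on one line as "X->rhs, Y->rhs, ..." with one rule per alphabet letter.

A->CA, B->BA, C->BA

  step 4 ⇒ step 5: BACABACABACABACABACABACABACABACABACABACABACABACA ⇒ BA·CA·BA·CA·BA·CA·BA·CA·BA·CA·BA·CA·BA·CA·BA·CA·BA·CA·BA·CA·BA·CA·BA·CA·BA·CA·BA·CA·BA·CA·BA·CA·BA·CA·BA·CA·BA·CA·BA·CA·BA·CA·BA·CA·BA·CA·BA·CA
    A ↦ CA
    B ↦ BA
    C ↦ BA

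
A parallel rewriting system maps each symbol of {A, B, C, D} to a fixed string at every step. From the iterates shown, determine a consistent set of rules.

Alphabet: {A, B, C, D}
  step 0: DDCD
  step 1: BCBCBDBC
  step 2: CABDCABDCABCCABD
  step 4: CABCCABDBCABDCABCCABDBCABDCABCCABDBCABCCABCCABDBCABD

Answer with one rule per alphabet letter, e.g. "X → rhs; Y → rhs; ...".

A->B, B->CA, C->BD, D->BC

  step 1 ⇒ step 2: BCBCBDBC ⇒ CA·BD·CA·BD·CA·BC·CA·BD
    B ↦ CA
    C ↦ BD
    D ↦ BC
    A ↦ B  (constrained at step 2)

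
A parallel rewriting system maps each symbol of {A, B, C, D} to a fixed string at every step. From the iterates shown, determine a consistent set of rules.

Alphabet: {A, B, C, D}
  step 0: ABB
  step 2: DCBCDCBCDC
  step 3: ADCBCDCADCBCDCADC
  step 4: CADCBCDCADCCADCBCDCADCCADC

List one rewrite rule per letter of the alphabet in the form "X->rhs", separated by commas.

  step 3 ⇒ step 4: ADCBCDCADCBCDCADC ⇒ C·A·DC·BC·DC·A·DC·C·A·DC·BC·DC·A·DC·C·A·DC
    A ↦ C
    B ↦ BC
    C ↦ DC
    D ↦ A

A->C, B->BC, C->DC, D->A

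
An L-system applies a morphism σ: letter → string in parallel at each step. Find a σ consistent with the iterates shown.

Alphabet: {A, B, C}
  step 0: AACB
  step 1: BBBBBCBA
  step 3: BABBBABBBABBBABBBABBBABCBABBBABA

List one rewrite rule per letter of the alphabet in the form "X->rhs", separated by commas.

  step 0 ⇒ step 1: AACB ⇒ BB·BB·BC·BA
    A ↦ BB
    B ↦ BA
    C ↦ BC

A->BB, B->BA, C->BC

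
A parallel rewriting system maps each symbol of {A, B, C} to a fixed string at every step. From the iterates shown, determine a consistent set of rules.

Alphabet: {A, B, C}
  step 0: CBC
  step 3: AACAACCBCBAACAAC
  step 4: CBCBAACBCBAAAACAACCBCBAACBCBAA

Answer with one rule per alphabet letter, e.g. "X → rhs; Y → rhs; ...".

  step 3 ⇒ step 4: AACAACCBCBAACAAC ⇒ CB·CB·AA·CB·CB·AA·AA·C·AA·C·CB·CB·AA·CB·CB·AA
    A ↦ CB
    B ↦ C
    C ↦ AA

A->CB, B->C, C->AA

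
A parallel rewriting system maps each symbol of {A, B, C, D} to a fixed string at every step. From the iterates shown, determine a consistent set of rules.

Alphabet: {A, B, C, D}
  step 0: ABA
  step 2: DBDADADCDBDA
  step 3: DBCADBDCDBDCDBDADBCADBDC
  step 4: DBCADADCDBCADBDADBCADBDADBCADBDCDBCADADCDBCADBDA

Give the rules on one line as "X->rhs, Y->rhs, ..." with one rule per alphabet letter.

  step 3 ⇒ step 4: DBCADBDCDBDCDBDADBCADBDC ⇒ DB·CA·DA·DC·DB·CA·DB·DA·DB·CA·DB·DA·DB·CA·DB·DC·DB·CA·DA·DC·DB·CA·DB·DA
    A ↦ DC
    B ↦ CA
    C ↦ DA
    D ↦ DB

A->DC, B->CA, C->DA, D->DB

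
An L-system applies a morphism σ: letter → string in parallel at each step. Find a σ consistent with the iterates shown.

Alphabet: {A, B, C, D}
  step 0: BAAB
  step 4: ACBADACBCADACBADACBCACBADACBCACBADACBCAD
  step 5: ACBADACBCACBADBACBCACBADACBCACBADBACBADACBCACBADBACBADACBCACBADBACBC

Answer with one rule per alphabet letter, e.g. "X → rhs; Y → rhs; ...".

A->AC, B->AD, C->B, D->BC

  step 4 ⇒ step 5: ACBADACBCADACBADACBCACBADACBCACBADACBCAD ⇒ AC·B·AD·AC·BC·AC·B·AD·B·AC·BC·AC·B·AD·AC·BC·AC·B·AD·B·AC·B·AD·AC·BC·AC·B·AD·B·AC·B·AD·AC·BC·AC·B·AD·B·AC·BC
    A ↦ AC
    B ↦ AD
    C ↦ B
    D ↦ BC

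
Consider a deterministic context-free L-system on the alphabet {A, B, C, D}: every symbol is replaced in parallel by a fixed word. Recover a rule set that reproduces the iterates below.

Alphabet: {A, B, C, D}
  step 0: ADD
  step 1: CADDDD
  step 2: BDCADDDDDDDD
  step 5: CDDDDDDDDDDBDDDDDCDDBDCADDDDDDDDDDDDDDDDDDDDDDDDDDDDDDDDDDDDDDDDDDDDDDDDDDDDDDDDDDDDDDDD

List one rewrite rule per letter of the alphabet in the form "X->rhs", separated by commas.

  step 1 ⇒ step 2: CADDDD ⇒ BD·CA·DD·DD·DD·DD
    A ↦ CA
    C ↦ BD
    D ↦ DD
    B ↦ C  (constrained at step 2)

A->CA, B->C, C->BD, D->DD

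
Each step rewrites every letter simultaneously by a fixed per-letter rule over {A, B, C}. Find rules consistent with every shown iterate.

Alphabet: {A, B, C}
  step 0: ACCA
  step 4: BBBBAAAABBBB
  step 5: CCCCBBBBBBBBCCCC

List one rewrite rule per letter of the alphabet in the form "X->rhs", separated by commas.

A->BB, B->C, C->A

  step 4 ⇒ step 5: BBBBAAAABBBB ⇒ C·C·C·C·BB·BB·BB·BB·C·C·C·C
    A ↦ BB
    B ↦ C
    C ↦ A  (constrained at step 0)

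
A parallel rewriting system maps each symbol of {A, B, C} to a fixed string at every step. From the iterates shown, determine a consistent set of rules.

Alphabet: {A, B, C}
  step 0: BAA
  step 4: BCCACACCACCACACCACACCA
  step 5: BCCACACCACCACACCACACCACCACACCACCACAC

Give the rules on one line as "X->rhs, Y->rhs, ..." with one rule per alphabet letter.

A->C, B->BC, C->CA

  step 4 ⇒ step 5: BCCACACCACCACACCACACCA ⇒ BC·CA·CA·C·CA·C·CA·CA·C·CA·CA·C·CA·C·CA·CA·C·CA·C·CA·CA·C
    A ↦ C
    B ↦ BC
    C ↦ CA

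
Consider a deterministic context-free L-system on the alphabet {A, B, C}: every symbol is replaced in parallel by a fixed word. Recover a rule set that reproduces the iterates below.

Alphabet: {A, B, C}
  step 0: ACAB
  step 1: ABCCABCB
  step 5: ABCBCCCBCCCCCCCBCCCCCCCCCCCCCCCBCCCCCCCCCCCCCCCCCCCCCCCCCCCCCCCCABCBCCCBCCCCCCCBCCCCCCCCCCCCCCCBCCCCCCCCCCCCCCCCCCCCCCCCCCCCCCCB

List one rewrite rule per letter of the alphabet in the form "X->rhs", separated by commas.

  step 0 ⇒ step 1: ACAB ⇒ AB·CC·AB·CB
    A ↦ AB
    B ↦ CB
    C ↦ CC

A->AB, B->CB, C->CC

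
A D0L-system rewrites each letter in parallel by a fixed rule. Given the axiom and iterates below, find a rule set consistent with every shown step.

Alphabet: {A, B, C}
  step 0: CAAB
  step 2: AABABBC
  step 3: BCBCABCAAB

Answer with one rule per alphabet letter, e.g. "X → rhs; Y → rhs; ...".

  step 2 ⇒ step 3: AABABBC ⇒ BC·BC·A·BC·A·A·B
    A ↦ BC
    B ↦ A
    C ↦ B

A->BC, B->A, C->B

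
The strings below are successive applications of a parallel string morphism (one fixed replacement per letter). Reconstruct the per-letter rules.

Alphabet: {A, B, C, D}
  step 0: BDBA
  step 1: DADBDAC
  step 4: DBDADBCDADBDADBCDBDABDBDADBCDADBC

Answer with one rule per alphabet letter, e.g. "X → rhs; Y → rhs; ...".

A->C, B->DA, C->B, D->DB

  step 0 ⇒ step 1: BDBA ⇒ DA·DB·DA·C
    A ↦ C
    B ↦ DA
    D ↦ DB
    C ↦ B  (constrained at step 1)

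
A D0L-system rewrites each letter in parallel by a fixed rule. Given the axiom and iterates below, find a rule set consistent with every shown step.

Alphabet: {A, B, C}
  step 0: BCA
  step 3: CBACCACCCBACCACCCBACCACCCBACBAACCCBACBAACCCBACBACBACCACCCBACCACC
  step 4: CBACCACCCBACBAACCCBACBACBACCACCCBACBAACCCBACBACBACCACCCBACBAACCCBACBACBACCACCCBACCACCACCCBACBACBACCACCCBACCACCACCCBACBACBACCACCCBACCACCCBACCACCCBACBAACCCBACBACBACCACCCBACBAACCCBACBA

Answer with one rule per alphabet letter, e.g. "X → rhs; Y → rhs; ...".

A->ACC, B->CC, C->CBA

  step 3 ⇒ step 4: CBACCACCCBACCACCCBACCACCCBACBAACCCBACBAACCCBACBACBACCACCCBACCACC ⇒ CBA·CC·ACC·CBA·CBA·ACC·CBA·CBA·CBA·CC·ACC·CBA·CBA·ACC·CBA·CBA·CBA·CC·ACC·CBA·CBA·ACC·CBA·CBA·CBA·CC·ACC·CBA·CC·ACC·ACC·CBA·CBA·CBA·CC·ACC·CBA·CC·ACC·ACC·CBA·CBA·CBA·CC·ACC·CBA·CC·ACC·CBA·CC·ACC·CBA·CBA·ACC·CBA·CBA·CBA·CC·ACC·CBA·CBA·ACC·CBA·CBA
    A ↦ ACC
    B ↦ CC
    C ↦ CBA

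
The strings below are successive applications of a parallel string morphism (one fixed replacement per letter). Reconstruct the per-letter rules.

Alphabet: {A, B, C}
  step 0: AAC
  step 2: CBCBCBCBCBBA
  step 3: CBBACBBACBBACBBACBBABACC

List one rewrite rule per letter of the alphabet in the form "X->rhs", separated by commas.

  step 2 ⇒ step 3: CBCBCBCBCBBA ⇒ CB·BA·CB·BA·CB·BA·CB·BA·CB·BA·BA·CC
    A ↦ CC
    B ↦ BA
    C ↦ CB

A->CC, B->BA, C->CB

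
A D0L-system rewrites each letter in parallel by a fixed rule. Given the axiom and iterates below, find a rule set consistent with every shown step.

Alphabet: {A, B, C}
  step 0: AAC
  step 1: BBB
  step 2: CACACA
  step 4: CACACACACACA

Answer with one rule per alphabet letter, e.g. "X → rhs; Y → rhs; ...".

  step 1 ⇒ step 2: BBB ⇒ CA·CA·CA
    B ↦ CA
  step 0 ⇒ step 1: AAC ⇒ B·B·B
    A ↦ B
  step 0 ⇒ step 1: AAC ⇒ B·B·B
    C ↦ B

A->B, B->CA, C->B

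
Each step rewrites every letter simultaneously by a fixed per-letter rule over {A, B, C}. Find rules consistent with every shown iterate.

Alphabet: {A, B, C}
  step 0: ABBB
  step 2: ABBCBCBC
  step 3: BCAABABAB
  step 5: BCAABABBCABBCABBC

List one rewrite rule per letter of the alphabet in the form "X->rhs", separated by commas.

A->BC, B->A, C->B

  step 2 ⇒ step 3: ABBCBCBC ⇒ BC·A·A·B·A·B·A·B
    A ↦ BC
    B ↦ A
    C ↦ B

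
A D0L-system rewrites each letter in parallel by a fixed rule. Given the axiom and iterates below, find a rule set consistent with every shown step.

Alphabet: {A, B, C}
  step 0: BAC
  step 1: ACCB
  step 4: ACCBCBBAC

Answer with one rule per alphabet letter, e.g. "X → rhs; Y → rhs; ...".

A->C, B->AC, C->B

  step 0 ⇒ step 1: BAC ⇒ AC·C·B
    A ↦ C
    B ↦ AC
    C ↦ B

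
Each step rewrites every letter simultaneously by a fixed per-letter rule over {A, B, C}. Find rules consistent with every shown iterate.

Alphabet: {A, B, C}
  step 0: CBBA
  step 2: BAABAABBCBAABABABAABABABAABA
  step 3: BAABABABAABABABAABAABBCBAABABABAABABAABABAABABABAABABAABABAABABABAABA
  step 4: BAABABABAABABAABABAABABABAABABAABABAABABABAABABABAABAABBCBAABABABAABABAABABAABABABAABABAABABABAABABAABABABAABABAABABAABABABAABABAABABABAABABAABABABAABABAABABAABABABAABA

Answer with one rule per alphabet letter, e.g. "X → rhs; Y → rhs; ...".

A->BA, B->BAA, C->BBC

  step 3 ⇒ step 4: BAABABABAABABABAABAABBCBAABABABAABABAABABAABABABAABABAABABAABABABAABA ⇒ BAA·BA·BA·BAA·BA·BAA·BA·BAA·BA·BA·BAA·BA·BAA·BA·BAA·BA·BA·BAA·BA·BA·BAA·BAA·BBC·BAA·BA·BA·BAA·BA·BAA·BA·BAA·BA·BA·BAA·BA·BAA·BA·BA·BAA·BA·BAA·BA·BA·BAA·BA·BAA·BA·BAA·BA·BA·BAA·BA·BAA·BA·BA·BAA·BA·BAA·BA·BA·BAA·BA·BAA·BA·BAA·BA·BA·BAA·BA
    A ↦ BA
    B ↦ BAA
    C ↦ BBC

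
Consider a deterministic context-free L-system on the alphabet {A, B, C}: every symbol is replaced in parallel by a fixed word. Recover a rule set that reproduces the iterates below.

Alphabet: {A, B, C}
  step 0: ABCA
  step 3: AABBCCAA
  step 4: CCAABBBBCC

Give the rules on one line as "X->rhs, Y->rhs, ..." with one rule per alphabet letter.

A->C, B->A, C->BB

  step 3 ⇒ step 4: AABBCCAA ⇒ C·C·A·A·BB·BB·C·C
    A ↦ C
    B ↦ A
    C ↦ BB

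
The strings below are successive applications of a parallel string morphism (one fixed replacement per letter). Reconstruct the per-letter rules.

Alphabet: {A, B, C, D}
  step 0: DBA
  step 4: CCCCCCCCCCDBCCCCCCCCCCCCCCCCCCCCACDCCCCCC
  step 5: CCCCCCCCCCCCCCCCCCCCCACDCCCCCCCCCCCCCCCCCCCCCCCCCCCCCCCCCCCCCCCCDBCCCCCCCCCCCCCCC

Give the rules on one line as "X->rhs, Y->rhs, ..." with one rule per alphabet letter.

A->DB, B->ACD, C->CC, D->C

  step 4 ⇒ step 5: CCCCCCCCCCDBCCCCCCCCCCCCCCCCCCCCACDCCCCCC ⇒ CC·CC·CC·CC·CC·CC·CC·CC·CC·CC·C·ACD·CC·CC·CC·CC·CC·CC·CC·CC·CC·CC·CC·CC·CC·CC·CC·CC·CC·CC·CC·CC·DB·CC·C·CC·CC·CC·CC·CC·CC
    A ↦ DB
    B ↦ ACD
    C ↦ CC
    D ↦ C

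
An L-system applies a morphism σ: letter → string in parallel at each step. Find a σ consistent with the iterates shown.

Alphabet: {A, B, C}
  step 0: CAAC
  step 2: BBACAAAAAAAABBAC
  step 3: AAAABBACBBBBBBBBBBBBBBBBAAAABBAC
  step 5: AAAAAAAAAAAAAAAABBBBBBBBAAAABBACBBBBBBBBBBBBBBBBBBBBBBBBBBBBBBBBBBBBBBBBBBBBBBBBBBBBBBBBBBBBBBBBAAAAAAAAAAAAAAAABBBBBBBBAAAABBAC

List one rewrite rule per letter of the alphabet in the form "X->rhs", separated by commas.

  step 2 ⇒ step 3: BBACAAAAAAAABBAC ⇒ AA·AA·BB·AC·BB·BB·BB·BB·BB·BB·BB·BB·AA·AA·BB·AC
    A ↦ BB
    B ↦ AA
    C ↦ AC

A->BB, B->AA, C->AC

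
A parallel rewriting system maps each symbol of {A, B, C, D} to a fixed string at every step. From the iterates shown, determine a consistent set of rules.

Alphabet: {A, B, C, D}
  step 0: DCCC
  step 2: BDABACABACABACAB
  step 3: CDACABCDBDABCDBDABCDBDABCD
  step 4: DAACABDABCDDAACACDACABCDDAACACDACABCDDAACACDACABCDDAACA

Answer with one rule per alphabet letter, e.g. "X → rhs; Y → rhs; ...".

A->B, B->CD, C->DA, D->ACA

  step 3 ⇒ step 4: CDACABCDBDABCDBDABCDBDABCD ⇒ DA·ACA·B·DA·B·CD·DA·ACA·CD·ACA·B·CD·DA·ACA·CD·ACA·B·CD·DA·ACA·CD·ACA·B·CD·DA·ACA
    A ↦ B
    B ↦ CD
    C ↦ DA
    D ↦ ACA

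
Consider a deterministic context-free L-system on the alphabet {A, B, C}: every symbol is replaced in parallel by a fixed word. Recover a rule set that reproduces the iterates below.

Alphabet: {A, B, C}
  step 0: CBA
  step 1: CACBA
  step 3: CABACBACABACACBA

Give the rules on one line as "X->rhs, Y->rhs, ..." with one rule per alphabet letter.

  step 0 ⇒ step 1: CBA ⇒ CA·C·BA
    A ↦ BA
    B ↦ C
    C ↦ CA

A->BA, B->C, C->CA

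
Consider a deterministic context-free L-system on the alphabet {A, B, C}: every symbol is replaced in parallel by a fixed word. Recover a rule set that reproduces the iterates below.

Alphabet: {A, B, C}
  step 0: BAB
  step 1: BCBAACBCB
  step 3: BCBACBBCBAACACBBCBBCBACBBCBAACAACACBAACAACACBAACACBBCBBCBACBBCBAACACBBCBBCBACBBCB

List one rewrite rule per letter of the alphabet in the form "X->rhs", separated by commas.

A->AAC, B->BCB, C->ACB

  step 0 ⇒ step 1: BAB ⇒ BCB·AAC·BCB
    A ↦ AAC
    B ↦ BCB
    C ↦ ACB  (constrained at step 1)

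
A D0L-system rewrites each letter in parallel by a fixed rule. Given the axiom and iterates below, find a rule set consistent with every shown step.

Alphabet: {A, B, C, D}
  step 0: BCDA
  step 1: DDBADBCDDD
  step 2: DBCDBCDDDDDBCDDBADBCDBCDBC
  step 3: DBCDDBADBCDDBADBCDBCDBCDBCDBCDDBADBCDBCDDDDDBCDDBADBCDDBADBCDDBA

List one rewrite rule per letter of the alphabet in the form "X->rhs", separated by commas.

  step 2 ⇒ step 3: DBCDBCDDDDDBCDDBADBCDBCDBC ⇒ DBC·D·DBA·DBC·D·DBA·DBC·DBC·DBC·DBC·DBC·D·DBA·DBC·DBC·D·DDD·DBC·D·DBA·DBC·D·DBA·DBC·D·DBA
    A ↦ DDD
    B ↦ D
    C ↦ DBA
    D ↦ DBC

A->DDD, B->D, C->DBA, D->DBC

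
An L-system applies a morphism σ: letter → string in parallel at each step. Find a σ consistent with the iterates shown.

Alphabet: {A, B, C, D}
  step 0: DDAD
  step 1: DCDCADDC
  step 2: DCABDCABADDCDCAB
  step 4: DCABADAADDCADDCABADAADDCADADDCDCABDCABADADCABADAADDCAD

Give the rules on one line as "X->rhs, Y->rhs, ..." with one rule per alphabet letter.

A->AD, B->A, C->AB, D->DC

  step 1 ⇒ step 2: DCDCADDC ⇒ DC·AB·DC·AB·AD·DC·DC·AB
    A ↦ AD
    C ↦ AB
    D ↦ DC
    B ↦ A  (constrained at step 2)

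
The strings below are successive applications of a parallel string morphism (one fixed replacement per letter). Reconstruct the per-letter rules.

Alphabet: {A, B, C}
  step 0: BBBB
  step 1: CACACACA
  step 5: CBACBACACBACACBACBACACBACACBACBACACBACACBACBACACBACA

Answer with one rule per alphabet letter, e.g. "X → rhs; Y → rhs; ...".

A->CB, B->CA, C->A

  step 0 ⇒ step 1: BBBB ⇒ CA·CA·CA·CA
    B ↦ CA
    A ↦ CB  (constrained at step 1)
    C ↦ A  (constrained at step 1)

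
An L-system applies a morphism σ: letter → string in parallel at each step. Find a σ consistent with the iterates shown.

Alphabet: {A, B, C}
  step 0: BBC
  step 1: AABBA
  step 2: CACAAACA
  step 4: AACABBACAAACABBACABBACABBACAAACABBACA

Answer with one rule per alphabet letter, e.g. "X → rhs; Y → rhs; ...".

A->CA, B->A, C->BBA

  step 1 ⇒ step 2: AABBA ⇒ CA·CA·A·A·CA
    A ↦ CA
    B ↦ A
  step 0 ⇒ step 1: BBC ⇒ A·A·BBA
    C ↦ BBA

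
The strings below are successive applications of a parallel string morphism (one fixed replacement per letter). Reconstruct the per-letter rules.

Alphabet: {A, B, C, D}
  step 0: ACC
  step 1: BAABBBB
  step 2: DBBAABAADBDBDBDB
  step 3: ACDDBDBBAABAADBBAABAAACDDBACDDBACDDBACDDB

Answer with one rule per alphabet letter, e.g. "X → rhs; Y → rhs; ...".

  step 2 ⇒ step 3: DBBAABAADBDBDBDB ⇒ ACD·DB·DB·BAA·BAA·DB·BAA·BAA·ACD·DB·ACD·DB·ACD·DB·ACD·DB
    A ↦ BAA
    B ↦ DB
    D ↦ ACD
  step 0 ⇒ step 1: ACC ⇒ BAA·BB·BB
    C ↦ BB

A->BAA, B->DB, C->BB, D->ACD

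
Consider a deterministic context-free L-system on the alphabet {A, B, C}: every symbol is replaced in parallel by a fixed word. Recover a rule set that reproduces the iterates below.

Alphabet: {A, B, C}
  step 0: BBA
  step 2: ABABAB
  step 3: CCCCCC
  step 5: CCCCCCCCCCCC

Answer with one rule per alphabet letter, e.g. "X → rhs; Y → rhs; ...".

A->C, B->C, C->AB

  step 2 ⇒ step 3: ABABAB ⇒ C·C·C·C·C·C
    A ↦ C
    B ↦ C
    C ↦ AB  (constrained at step 3)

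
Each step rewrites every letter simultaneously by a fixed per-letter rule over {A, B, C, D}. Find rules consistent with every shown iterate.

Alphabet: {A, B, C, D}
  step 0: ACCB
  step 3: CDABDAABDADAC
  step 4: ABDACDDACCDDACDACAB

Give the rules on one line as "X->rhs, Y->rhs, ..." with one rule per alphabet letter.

A->C, B->D, C->AB, D->DA

  step 3 ⇒ step 4: CDABDAABDADAC ⇒ AB·DA·C·D·DA·C·C·D·DA·C·DA·C·AB
    A ↦ C
    B ↦ D
    C ↦ AB
    D ↦ DA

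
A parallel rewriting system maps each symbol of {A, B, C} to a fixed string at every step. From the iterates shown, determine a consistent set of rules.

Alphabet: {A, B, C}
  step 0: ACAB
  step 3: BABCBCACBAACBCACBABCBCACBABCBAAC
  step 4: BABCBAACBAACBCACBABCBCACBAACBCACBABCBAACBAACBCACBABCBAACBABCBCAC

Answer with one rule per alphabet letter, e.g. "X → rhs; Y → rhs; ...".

  step 3 ⇒ step 4: BABCBCACBAACBCACBABCBCACBABCBAAC ⇒ BA·BC·BA·AC·BA·AC·BC·AC·BA·BC·BC·AC·BA·AC·BC·AC·BA·BC·BA·AC·BA·AC·BC·AC·BA·BC·BA·AC·BA·BC·BC·AC
    A ↦ BC
    B ↦ BA
    C ↦ AC

A->BC, B->BA, C->AC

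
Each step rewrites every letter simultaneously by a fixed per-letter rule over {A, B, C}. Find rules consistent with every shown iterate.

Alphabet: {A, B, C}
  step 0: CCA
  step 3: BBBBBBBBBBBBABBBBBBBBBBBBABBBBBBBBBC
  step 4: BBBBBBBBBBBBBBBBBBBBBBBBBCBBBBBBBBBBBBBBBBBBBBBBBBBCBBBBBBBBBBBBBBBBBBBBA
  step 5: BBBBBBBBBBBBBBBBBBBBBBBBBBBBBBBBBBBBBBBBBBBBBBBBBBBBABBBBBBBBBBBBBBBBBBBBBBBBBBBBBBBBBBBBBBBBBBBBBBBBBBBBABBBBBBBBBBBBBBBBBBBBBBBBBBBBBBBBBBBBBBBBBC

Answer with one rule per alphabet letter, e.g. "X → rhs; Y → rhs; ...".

  step 4 ⇒ step 5: BBBBBBBBBBBBBBBBBBBBBBBBBCBBBBBBBBBBBBBBBBBBBBBBBBBCBBBBBBBBBBBBBBBBBBBBA ⇒ BB·BB·BB·BB·BB·BB·BB·BB·BB·BB·BB·BB·BB·BB·BB·BB·BB·BB·BB·BB·BB·BB·BB·BB·BB·BBA·BB·BB·BB·BB·BB·BB·BB·BB·BB·BB·BB·BB·BB·BB·BB·BB·BB·BB·BB·BB·BB·BB·BB·BB·BB·BBA·BB·BB·BB·BB·BB·BB·BB·BB·BB·BB·BB·BB·BB·BB·BB·BB·BB·BB·BB·BB·BC
    A ↦ BC
    B ↦ BB
    C ↦ BBA

A->BC, B->BB, C->BBA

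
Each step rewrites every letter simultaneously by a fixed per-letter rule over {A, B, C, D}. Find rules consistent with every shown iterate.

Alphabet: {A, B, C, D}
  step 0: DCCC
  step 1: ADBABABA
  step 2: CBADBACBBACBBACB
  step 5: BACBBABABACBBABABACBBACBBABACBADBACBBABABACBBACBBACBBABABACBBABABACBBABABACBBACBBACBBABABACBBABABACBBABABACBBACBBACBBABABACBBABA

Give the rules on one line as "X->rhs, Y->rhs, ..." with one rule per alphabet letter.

  step 1 ⇒ step 2: ADBABABA ⇒ CB·AD·BA·CB·BA·CB·BA·CB
    A ↦ CB
    B ↦ BA
    D ↦ AD
  step 0 ⇒ step 1: DCCC ⇒ AD·BA·BA·BA
    C ↦ BA

A->CB, B->BA, C->BA, D->AD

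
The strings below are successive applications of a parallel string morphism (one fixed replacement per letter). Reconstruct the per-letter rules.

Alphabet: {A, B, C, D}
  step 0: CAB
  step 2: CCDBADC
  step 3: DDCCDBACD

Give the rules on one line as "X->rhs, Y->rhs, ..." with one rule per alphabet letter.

  step 2 ⇒ step 3: CCDBADC ⇒ D·D·C·CD·BA·C·D
    A ↦ BA
    B ↦ CD
    C ↦ D
    D ↦ C

A->BA, B->CD, C->D, D->C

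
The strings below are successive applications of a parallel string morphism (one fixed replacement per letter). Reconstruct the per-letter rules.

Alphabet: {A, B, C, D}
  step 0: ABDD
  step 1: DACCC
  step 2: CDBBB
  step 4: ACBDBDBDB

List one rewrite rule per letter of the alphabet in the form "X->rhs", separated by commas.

A->D, B->AC, C->B, D->C

  step 1 ⇒ step 2: DACCC ⇒ C·D·B·B·B
    A ↦ D
    C ↦ B
    D ↦ C
  step 0 ⇒ step 1: ABDD ⇒ D·AC·C·C
    B ↦ AC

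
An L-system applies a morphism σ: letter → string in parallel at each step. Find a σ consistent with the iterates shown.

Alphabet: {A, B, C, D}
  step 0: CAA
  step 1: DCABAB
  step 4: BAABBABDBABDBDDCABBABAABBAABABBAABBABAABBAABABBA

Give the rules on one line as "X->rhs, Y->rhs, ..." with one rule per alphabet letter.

  step 0 ⇒ step 1: CAA ⇒ DC·AB·AB
    A ↦ AB
    C ↦ DC
    B ↦ BA  (constrained at step 1)
    D ↦ BD  (constrained at step 1)

A->AB, B->BA, C->DC, D->BD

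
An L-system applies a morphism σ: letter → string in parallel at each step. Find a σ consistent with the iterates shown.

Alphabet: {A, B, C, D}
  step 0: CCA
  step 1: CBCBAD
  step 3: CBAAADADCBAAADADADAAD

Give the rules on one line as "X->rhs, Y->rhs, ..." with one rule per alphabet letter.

  step 0 ⇒ step 1: CCA ⇒ CB·CB·AD
    A ↦ AD
    C ↦ CB
    B ↦ AA  (constrained at step 1)
    D ↦ A  (constrained at step 1)

A->AD, B->AA, C->CB, D->A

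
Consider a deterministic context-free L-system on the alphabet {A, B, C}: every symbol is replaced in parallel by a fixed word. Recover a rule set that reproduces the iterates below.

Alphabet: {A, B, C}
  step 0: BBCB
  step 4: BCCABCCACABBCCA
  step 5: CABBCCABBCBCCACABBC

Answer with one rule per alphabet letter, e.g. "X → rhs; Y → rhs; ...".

  step 4 ⇒ step 5: BCCABCCACABBCCA ⇒ CA·B·B·C·CA·B·B·C·B·C·CA·CA·B·B·C
    A ↦ C
    B ↦ CA
    C ↦ B

A->C, B->CA, C->B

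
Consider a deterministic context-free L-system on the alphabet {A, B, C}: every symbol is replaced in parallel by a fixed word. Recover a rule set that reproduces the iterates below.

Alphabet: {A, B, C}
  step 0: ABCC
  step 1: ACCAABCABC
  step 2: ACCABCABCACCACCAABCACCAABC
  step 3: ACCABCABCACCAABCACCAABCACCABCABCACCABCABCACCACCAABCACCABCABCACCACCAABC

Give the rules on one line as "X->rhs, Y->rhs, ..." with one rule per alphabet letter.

  step 2 ⇒ step 3: ACCABCABCACCACCAABCACCAABC ⇒ ACC·ABC·ABC·ACC·A·ABC·ACC·A·ABC·ACC·ABC·ABC·ACC·ABC·ABC·ACC·ACC·A·ABC·ACC·ABC·ABC·ACC·ACC·A·ABC
    A ↦ ACC
    B ↦ A
    C ↦ ABC

A->ACC, B->A, C->ABC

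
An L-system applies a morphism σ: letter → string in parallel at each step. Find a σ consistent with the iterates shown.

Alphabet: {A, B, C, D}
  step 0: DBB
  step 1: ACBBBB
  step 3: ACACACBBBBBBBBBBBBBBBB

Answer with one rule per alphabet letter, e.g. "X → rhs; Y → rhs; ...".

A->D, B->BB, C->DD, D->AC

  step 0 ⇒ step 1: DBB ⇒ AC·BB·BB
    B ↦ BB
    D ↦ AC
    A ↦ D  (constrained at step 1)
    C ↦ DD  (constrained at step 1)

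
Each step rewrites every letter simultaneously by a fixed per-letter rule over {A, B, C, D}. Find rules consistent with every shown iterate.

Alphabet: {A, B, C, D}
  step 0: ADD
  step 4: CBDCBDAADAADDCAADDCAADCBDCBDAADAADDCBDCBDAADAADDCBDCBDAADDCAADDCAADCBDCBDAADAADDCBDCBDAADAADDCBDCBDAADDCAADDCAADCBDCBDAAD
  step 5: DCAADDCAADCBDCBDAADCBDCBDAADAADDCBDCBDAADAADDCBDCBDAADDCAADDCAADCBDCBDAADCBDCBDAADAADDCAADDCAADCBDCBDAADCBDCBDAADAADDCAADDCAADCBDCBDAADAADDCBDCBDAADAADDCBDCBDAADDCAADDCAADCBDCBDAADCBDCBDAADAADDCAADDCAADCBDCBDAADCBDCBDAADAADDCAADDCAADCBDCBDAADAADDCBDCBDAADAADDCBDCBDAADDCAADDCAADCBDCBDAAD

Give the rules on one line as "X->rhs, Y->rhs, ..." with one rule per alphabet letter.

A->CBD, B->C, C->D, D->AAD

  step 4 ⇒ step 5: CBDCBDAADAADDCAADDCAADCBDCBDAADAADDCBDCBDAADAADDCBDCBDAADDCAADDCAADCBDCBDAADAADDCBDCBDAADAADDCBDCBDAADDCAADDCAADCBDCBDAAD ⇒ D·C·AAD·D·C·AAD·CBD·CBD·AAD·CBD·CBD·AAD·AAD·D·CBD·CBD·AAD·AAD·D·CBD·CBD·AAD·D·C·AAD·D·C·AAD·CBD·CBD·AAD·CBD·CBD·AAD·AAD·D·C·AAD·D·C·AAD·CBD·CBD·AAD·CBD·CBD·AAD·AAD·D·C·AAD·D·C·AAD·CBD·CBD·AAD·AAD·D·CBD·CBD·AAD·AAD·D·CBD·CBD·AAD·D·C·AAD·D·C·AAD·CBD·CBD·AAD·CBD·CBD·AAD·AAD·D·C·AAD·D·C·AAD·CBD·CBD·AAD·CBD·CBD·AAD·AAD·D·C·AAD·D·C·AAD·CBD·CBD·AAD·AAD·D·CBD·CBD·AAD·AAD·D·CBD·CBD·AAD·D·C·AAD·D·C·AAD·CBD·CBD·AAD
    A ↦ CBD
    B ↦ C
    C ↦ D
    D ↦ AAD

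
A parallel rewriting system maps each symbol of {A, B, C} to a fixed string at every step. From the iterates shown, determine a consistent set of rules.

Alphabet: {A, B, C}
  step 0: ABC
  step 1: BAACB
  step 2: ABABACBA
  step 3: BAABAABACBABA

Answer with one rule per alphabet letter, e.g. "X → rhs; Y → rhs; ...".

  step 2 ⇒ step 3: ABABACBA ⇒ BA·A·BA·A·BA·CB·A·BA
    A ↦ BA
    B ↦ A
    C ↦ CB

A->BA, B->A, C->CB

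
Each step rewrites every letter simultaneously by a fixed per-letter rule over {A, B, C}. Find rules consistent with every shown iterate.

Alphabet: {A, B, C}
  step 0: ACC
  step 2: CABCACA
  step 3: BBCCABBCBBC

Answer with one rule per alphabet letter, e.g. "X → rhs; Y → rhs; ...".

  step 2 ⇒ step 3: CABCACA ⇒ B·BC·CA·B·BC·B·BC
    A ↦ BC
    B ↦ CA
    C ↦ B

A->BC, B->CA, C->B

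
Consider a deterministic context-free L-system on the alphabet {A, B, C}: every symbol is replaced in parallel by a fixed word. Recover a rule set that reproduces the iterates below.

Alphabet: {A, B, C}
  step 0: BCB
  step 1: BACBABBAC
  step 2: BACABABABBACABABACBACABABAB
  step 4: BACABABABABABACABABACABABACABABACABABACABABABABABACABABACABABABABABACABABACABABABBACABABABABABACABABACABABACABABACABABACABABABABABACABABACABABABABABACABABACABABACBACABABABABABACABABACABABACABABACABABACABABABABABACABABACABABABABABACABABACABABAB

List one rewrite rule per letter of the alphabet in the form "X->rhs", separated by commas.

A->ABA, B->BAC, C->BAB

  step 1 ⇒ step 2: BACBABBAC ⇒ BAC·ABA·BAB·BAC·ABA·BAC·BAC·ABA·BAB
    A ↦ ABA
    B ↦ BAC
    C ↦ BAB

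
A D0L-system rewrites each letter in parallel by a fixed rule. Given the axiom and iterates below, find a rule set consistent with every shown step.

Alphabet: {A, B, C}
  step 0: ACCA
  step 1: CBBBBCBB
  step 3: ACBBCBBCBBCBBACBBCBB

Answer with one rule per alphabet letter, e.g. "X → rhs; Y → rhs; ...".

  step 0 ⇒ step 1: ACCA ⇒ CBB·B·B·CBB
    A ↦ CBB
    C ↦ B
    B ↦ A  (constrained at step 1)

A->CBB, B->A, C->B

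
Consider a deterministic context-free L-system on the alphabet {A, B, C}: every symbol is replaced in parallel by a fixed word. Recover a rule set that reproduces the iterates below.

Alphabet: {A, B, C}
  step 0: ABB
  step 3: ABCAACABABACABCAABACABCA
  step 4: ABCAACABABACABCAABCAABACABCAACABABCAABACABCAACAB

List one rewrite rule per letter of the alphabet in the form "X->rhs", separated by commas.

  step 3 ⇒ step 4: ABCAACABABACABCAABACABCA ⇒ AB·CA·AC·AB·AB·AC·AB·CA·AB·CA·AB·AC·AB·CA·AC·AB·AB·CA·AB·AC·AB·CA·AC·AB
    A ↦ AB
    B ↦ CA
    C ↦ AC

A->AB, B->CA, C->AC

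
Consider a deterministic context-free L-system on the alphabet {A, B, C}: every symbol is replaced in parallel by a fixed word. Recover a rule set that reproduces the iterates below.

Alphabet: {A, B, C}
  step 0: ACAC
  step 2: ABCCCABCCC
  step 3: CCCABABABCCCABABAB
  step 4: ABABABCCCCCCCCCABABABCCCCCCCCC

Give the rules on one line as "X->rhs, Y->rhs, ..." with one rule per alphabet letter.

A->C, B->CC, C->AB

  step 3 ⇒ step 4: CCCABABABCCCABABAB ⇒ AB·AB·AB·C·CC·C·CC·C·CC·AB·AB·AB·C·CC·C·CC·C·CC
    A ↦ C
    B ↦ CC
    C ↦ AB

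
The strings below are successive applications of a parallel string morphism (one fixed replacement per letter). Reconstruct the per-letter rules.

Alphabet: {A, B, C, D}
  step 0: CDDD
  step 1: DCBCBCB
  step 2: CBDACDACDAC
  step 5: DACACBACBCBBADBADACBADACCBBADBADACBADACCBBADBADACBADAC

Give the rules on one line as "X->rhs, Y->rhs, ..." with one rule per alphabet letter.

  step 1 ⇒ step 2: DCBCBCB ⇒ CB·D·AC·D·AC·D·AC
    B ↦ AC
    C ↦ D
    D ↦ CB
    A ↦ BA  (constrained at step 2)

A->BA, B->AC, C->D, D->CB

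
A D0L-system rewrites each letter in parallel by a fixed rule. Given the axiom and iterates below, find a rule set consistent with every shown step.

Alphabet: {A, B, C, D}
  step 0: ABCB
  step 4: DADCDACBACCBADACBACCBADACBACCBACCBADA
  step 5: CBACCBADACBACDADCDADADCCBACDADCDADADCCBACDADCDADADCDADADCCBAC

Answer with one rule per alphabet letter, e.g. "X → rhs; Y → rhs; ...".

  step 4 ⇒ step 5: DADCDACBACCBADACBACCBADACBACCBACCBADA ⇒ CBA·C·CBA·DA·CBA·C·DA·D·C·DA·DA·D·C·CBA·C·DA·D·C·DA·DA·D·C·CBA·C·DA·D·C·DA·DA·D·C·DA·DA·D·C·CBA·C
    A ↦ C
    B ↦ D
    C ↦ DA
    D ↦ CBA

A->C, B->D, C->DA, D->CBA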